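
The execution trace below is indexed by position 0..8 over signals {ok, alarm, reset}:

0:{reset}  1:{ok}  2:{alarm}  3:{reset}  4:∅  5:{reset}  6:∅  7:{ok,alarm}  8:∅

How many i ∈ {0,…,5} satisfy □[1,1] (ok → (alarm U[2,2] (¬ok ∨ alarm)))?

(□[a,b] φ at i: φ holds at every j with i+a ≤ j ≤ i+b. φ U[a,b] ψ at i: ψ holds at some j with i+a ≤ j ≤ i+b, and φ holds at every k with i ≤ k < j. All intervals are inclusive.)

5

Evaluate at each i in [0,5]:
  i=0: ✗ (fails at j=1)
  i=1: ✓ (all of [2,2])
  i=2: ✓ (all of [3,3])
  i=3: ✓ (all of [4,4])
  i=4: ✓ (all of [5,5])
  i=5: ✓ (all of [6,6])
Positions where it holds: {1, 2, 3, 4, 5} → 5.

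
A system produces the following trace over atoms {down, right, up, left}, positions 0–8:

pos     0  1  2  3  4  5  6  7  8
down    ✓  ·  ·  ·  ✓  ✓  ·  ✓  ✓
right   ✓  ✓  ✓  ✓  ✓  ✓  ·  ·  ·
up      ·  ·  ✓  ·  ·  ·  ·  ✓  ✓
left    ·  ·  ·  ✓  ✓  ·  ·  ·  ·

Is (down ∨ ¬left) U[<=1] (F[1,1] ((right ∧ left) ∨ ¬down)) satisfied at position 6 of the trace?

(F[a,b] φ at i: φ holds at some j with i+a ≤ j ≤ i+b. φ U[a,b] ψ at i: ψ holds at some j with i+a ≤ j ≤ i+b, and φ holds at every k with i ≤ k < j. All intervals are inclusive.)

No

Need some j in [6,7] with F[1,1] ((right ∧ left) ∨ ¬down), and (down ∨ ¬left) at every k in [6,j-1].
  j=6: F[1,1] ((right ∧ left) ∨ ¬down) — fails (none in [7,7]).
  j=7: F[1,1] ((right ∧ left) ∨ ¬down) — fails (none in [8,8]).
No j in the window works → until fails.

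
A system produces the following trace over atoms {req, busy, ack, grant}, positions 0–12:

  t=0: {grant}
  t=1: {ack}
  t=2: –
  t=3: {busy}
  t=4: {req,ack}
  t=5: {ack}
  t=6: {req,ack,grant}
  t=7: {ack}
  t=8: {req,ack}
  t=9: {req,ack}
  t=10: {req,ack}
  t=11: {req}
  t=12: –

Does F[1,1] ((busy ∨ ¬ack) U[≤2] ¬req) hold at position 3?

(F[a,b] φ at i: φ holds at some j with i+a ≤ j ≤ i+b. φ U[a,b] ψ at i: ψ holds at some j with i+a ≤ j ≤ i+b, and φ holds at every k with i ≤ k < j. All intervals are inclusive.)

False

Check ((busy ∨ ¬ack) U[≤2] ¬req) at each j in [4,4]:
  j=4: fails
No position in the window satisfies it → formula fails.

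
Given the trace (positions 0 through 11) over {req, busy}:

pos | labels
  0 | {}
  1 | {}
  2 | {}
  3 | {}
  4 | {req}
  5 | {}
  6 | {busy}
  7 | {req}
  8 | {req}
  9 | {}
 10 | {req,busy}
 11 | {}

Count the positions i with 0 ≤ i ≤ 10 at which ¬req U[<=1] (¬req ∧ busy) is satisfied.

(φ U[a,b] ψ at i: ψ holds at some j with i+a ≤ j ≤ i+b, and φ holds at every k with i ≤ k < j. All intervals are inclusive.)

Evaluate at each i in [0,10]:
  i=0: ✗ (no rhs in [0,1])
  i=1: ✗ (no rhs in [1,2])
  i=2: ✗ (no rhs in [2,3])
  i=3: ✗ (no rhs in [3,4])
  i=4: ✗ (no rhs in [4,5])
  i=5: ✓ (rhs at j=6; lhs holds on [5,5])
  i=6: ✓ (rhs at j=6)
  i=7: ✗ (no rhs in [7,8])
  i=8: ✗ (no rhs in [8,9])
  i=9: ✗ (no rhs in [9,10])
  i=10: ✗ (no rhs in [10,11])
Positions where it holds: {5, 6} → 2.

2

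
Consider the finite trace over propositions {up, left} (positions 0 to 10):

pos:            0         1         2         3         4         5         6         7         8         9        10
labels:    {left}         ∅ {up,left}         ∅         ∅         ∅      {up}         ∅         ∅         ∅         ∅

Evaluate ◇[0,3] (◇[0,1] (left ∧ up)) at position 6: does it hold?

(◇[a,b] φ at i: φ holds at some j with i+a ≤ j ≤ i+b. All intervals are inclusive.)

Check ◇[0,1] (left ∧ up) at each j in [6,9]:
  j=6: fails (none in [6,7])
  j=7: fails (none in [7,8])
  j=8: fails (none in [8,9])
  j=9: fails (none in [9,10])
No position in the window satisfies it → formula fails.

No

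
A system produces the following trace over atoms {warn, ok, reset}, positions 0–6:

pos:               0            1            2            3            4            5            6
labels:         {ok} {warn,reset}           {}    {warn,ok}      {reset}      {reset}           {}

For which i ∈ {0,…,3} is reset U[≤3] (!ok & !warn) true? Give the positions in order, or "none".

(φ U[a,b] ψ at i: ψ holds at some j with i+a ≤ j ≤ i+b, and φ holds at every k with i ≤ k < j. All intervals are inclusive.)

1, 2

Evaluate at each i in [0,3]:
  i=0: ✗ (lhs fails at k=0 before rhs at j=2)
  i=1: ✓ (rhs at j=2; lhs holds on [1,1])
  i=2: ✓ (rhs at j=2)
  i=3: ✗ (lhs fails at k=3 before rhs at j=4)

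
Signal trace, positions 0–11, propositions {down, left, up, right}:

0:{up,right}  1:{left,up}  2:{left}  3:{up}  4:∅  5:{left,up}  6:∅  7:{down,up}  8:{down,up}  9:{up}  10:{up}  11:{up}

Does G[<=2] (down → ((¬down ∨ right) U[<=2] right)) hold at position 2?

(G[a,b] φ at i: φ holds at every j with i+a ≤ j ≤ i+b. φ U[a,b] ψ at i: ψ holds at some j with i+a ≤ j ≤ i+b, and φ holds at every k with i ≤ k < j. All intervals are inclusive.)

True

Check (down → ((¬down ∨ right) U[<=2] right)) at every j in [2,4]:
  j=2: antecedent false → ✓
  j=3: antecedent false → ✓
  j=4: antecedent false → ✓
All positions satisfy it → formula holds.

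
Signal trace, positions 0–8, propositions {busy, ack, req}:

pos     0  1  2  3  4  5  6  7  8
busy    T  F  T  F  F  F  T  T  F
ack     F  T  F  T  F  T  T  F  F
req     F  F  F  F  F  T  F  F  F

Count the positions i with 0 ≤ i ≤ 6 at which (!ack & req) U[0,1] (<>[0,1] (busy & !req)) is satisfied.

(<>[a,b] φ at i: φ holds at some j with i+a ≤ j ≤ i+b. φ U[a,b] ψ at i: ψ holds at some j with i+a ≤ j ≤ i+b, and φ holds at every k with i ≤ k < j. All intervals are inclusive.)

Evaluate at each i in [0,6]:
  i=0: ✓ (rhs at j=0)
  i=1: ✓ (rhs at j=1)
  i=2: ✓ (rhs at j=2)
  i=3: ✗ (no rhs in [3,4])
  i=4: ✗ (lhs fails at k=4 before rhs at j=5)
  i=5: ✓ (rhs at j=5)
  i=6: ✓ (rhs at j=6)
Positions where it holds: {0, 1, 2, 5, 6} → 5.

5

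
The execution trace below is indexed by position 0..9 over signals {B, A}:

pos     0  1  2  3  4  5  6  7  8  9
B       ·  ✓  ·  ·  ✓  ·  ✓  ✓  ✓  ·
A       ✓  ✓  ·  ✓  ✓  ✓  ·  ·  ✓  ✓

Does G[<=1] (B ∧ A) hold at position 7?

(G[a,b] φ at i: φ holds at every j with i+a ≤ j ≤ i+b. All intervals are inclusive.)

Check (B ∧ A) at every j in [7,8]:
  j=7: false
  j=8: true
Fails at j=7 → formula fails.

Does not hold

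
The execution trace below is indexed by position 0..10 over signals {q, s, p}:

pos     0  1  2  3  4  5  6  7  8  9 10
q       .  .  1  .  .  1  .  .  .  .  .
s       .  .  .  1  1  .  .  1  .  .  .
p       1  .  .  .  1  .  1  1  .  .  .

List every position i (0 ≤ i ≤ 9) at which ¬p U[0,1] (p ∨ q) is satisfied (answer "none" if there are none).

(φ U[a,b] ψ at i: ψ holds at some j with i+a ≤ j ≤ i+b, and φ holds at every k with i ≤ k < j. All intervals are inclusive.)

Evaluate at each i in [0,9]:
  i=0: ✓ (rhs at j=0)
  i=1: ✓ (rhs at j=2; lhs holds on [1,1])
  i=2: ✓ (rhs at j=2)
  i=3: ✓ (rhs at j=4; lhs holds on [3,3])
  i=4: ✓ (rhs at j=4)
  i=5: ✓ (rhs at j=5)
  i=6: ✓ (rhs at j=6)
  i=7: ✓ (rhs at j=7)
  i=8: ✗ (no rhs in [8,9])
  i=9: ✗ (no rhs in [9,10])

0, 1, 2, 3, 4, 5, 6, 7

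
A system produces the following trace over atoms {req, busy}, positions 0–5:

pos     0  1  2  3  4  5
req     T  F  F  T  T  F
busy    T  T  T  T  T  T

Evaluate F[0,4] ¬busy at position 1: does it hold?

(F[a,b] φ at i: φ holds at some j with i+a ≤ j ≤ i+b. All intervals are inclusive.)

No

Check ¬busy at each j in [1,5]:
  j=1: false
  j=2: false
  j=3: false
  j=4: false
  j=5: false
No position in the window satisfies it → formula fails.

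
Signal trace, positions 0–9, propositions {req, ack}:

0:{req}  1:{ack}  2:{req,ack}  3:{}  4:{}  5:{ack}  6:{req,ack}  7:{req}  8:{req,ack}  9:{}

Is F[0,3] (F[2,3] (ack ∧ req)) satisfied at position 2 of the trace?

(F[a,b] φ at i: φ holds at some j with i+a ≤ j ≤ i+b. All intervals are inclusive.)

Holds

Check F[2,3] (ack ∧ req) at each j in [2,5]:
  j=2: fails (none in [4,5])
  j=3: holds (witness at 6)
  j=4: holds (witness at 6)
  j=5: holds (witness at 8)
Found at j=3 → formula holds.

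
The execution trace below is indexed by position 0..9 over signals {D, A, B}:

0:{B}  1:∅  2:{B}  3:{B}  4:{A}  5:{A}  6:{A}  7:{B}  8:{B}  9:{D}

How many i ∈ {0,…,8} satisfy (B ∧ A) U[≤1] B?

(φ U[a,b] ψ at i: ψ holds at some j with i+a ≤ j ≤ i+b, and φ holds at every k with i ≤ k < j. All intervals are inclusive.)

5

Evaluate at each i in [0,8]:
  i=0: ✓ (rhs at j=0)
  i=1: ✗ (lhs fails at k=1 before rhs at j=2)
  i=2: ✓ (rhs at j=2)
  i=3: ✓ (rhs at j=3)
  i=4: ✗ (no rhs in [4,5])
  i=5: ✗ (no rhs in [5,6])
  i=6: ✗ (lhs fails at k=6 before rhs at j=7)
  i=7: ✓ (rhs at j=7)
  i=8: ✓ (rhs at j=8)
Positions where it holds: {0, 2, 3, 7, 8} → 5.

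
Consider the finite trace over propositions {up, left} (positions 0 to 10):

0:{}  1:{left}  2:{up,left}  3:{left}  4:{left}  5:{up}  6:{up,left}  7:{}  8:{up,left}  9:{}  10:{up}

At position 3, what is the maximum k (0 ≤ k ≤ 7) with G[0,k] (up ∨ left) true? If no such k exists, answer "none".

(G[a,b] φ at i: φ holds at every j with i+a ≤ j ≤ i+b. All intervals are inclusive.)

3

(up ∨ left) must hold from j=3 onward; find where it first fails.
  j=3: holds
  j=4: holds
  j=5: holds
  j=6: holds
  j=7: fails
Holds on [3,6], so largest k = 3.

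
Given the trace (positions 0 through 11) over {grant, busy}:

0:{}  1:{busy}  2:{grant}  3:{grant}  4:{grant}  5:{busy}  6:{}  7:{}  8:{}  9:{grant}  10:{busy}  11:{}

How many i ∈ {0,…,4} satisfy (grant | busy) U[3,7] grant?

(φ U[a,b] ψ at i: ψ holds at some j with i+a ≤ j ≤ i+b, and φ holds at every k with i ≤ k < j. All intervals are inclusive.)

1

Evaluate at each i in [0,4]:
  i=0: ✗ (lhs fails at k=0 before rhs at j=3)
  i=1: ✓ (rhs at j=4; lhs holds on [1,3])
  i=2: ✗ (lhs fails at k=6 before rhs at j=9)
  i=3: ✗ (lhs fails at k=6 before rhs at j=9)
  i=4: ✗ (lhs fails at k=6 before rhs at j=9)
Positions where it holds: {1} → 1.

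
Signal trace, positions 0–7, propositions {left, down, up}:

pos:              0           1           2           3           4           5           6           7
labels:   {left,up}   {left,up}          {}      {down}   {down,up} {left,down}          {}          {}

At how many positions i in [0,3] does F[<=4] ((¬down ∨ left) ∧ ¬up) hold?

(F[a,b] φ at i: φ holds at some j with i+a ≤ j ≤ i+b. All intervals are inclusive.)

4

Evaluate at each i in [0,3]:
  i=0: ✓ (witness j=2)
  i=1: ✓ (witness j=2)
  i=2: ✓ (witness j=2)
  i=3: ✓ (witness j=5)
Positions where it holds: {0, 1, 2, 3} → 4.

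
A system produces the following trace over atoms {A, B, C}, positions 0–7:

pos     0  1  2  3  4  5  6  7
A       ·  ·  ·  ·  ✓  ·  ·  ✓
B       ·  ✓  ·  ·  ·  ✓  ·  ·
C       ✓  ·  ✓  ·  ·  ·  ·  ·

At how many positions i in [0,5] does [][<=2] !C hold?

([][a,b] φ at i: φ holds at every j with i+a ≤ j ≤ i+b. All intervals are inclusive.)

Evaluate at each i in [0,5]:
  i=0: ✗ (fails at j=0)
  i=1: ✗ (fails at j=2)
  i=2: ✗ (fails at j=2)
  i=3: ✓ (all of [3,5])
  i=4: ✓ (all of [4,6])
  i=5: ✓ (all of [5,7])
Positions where it holds: {3, 4, 5} → 3.

3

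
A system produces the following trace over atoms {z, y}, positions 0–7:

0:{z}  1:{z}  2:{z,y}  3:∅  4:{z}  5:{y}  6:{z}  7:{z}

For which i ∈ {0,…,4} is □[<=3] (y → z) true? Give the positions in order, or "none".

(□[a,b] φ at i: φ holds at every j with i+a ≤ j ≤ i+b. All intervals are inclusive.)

Evaluate at each i in [0,4]:
  i=0: ✓ (all of [0,3])
  i=1: ✓ (all of [1,4])
  i=2: ✗ (fails at j=5)
  i=3: ✗ (fails at j=5)
  i=4: ✗ (fails at j=5)

0, 1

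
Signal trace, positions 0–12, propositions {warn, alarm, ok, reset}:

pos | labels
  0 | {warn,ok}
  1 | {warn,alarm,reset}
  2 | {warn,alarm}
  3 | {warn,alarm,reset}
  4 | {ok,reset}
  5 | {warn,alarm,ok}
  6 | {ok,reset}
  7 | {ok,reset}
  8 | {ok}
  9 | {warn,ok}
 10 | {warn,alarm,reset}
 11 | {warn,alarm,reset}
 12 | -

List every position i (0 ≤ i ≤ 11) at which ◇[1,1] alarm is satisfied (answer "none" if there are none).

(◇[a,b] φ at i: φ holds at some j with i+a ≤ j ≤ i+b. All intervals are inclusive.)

0, 1, 2, 4, 9, 10

Evaluate at each i in [0,11]:
  i=0: ✓ (witness j=1)
  i=1: ✓ (witness j=2)
  i=2: ✓ (witness j=3)
  i=3: ✗ (none in [4,4])
  i=4: ✓ (witness j=5)
  i=5: ✗ (none in [6,6])
  i=6: ✗ (none in [7,7])
  i=7: ✗ (none in [8,8])
  i=8: ✗ (none in [9,9])
  i=9: ✓ (witness j=10)
  i=10: ✓ (witness j=11)
  i=11: ✗ (none in [12,12])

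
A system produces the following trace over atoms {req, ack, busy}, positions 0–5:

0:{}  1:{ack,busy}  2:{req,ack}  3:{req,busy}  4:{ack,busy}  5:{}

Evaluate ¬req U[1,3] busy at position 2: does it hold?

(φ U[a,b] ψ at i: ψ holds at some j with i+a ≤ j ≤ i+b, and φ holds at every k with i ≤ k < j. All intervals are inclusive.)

Does not hold

Need some j in [3,5] with busy, and ¬req at every k in [2,j-1].
  j=3: busy holds, but ¬req fails at k=2 → not this j.
  j=4: busy holds, but ¬req fails at k=2 → not this j.
  j=5: busy false.
No j in the window works → until fails.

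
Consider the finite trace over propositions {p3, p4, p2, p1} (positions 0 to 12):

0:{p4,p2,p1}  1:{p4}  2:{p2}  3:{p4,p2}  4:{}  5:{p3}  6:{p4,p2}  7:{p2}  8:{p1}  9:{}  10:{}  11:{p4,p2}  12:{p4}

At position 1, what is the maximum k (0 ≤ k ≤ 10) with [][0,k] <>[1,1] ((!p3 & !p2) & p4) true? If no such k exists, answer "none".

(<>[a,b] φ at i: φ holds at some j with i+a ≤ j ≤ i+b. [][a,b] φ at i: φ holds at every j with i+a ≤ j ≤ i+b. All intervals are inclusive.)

none

<>[1,1] ((!p3 & !p2) & p4) must hold from j=1 onward; find where it first fails.
  j=1: fails → no k works.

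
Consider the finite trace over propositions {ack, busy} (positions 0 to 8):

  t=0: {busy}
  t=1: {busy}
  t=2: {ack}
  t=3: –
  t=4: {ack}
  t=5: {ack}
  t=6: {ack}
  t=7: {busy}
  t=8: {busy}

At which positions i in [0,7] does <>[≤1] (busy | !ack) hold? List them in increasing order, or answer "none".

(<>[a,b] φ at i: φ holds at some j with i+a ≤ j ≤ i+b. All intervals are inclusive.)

0, 1, 2, 3, 6, 7

Evaluate at each i in [0,7]:
  i=0: ✓ (witness j=0)
  i=1: ✓ (witness j=1)
  i=2: ✓ (witness j=3)
  i=3: ✓ (witness j=3)
  i=4: ✗ (none in [4,5])
  i=5: ✗ (none in [5,6])
  i=6: ✓ (witness j=7)
  i=7: ✓ (witness j=7)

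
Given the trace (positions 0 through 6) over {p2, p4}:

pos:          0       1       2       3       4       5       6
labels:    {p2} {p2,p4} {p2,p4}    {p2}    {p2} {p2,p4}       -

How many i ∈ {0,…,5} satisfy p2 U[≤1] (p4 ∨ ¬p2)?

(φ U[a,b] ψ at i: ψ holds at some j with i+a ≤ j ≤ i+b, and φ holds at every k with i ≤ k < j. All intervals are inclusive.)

5

Evaluate at each i in [0,5]:
  i=0: ✓ (rhs at j=1; lhs holds on [0,0])
  i=1: ✓ (rhs at j=1)
  i=2: ✓ (rhs at j=2)
  i=3: ✗ (no rhs in [3,4])
  i=4: ✓ (rhs at j=5; lhs holds on [4,4])
  i=5: ✓ (rhs at j=5)
Positions where it holds: {0, 1, 2, 4, 5} → 5.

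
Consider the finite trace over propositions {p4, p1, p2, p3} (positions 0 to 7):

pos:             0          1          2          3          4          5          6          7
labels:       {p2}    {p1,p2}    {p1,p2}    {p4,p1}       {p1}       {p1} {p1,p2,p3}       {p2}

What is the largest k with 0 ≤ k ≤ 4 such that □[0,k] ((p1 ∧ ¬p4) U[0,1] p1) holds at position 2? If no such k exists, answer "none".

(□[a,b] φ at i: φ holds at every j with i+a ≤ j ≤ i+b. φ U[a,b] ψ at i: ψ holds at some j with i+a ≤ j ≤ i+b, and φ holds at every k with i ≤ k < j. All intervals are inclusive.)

4

((p1 ∧ ¬p4) U[0,1] p1) must hold from j=2 onward; find where it first fails.
  j=2: holds
  j=3: holds
  j=4: holds
  j=5: holds
  j=6: holds
Holds through j=6; largest k = 4.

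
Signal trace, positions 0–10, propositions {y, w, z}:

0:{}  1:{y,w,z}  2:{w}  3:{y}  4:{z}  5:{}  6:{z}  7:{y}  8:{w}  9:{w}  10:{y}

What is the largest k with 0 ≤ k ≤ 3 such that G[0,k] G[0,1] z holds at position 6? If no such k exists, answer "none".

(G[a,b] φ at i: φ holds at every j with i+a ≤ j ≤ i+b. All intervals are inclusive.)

none

G[0,1] z must hold from j=6 onward; find where it first fails.
  j=6: fails → no k works.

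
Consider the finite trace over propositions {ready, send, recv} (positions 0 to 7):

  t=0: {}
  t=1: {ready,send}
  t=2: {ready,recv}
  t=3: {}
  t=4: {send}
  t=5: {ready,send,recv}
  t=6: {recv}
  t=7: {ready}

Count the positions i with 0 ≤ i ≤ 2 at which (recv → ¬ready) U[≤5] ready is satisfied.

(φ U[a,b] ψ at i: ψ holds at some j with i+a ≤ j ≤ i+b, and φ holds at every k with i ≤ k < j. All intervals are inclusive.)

3

Evaluate at each i in [0,2]:
  i=0: ✓ (rhs at j=1; lhs holds on [0,0])
  i=1: ✓ (rhs at j=1)
  i=2: ✓ (rhs at j=2)
Positions where it holds: {0, 1, 2} → 3.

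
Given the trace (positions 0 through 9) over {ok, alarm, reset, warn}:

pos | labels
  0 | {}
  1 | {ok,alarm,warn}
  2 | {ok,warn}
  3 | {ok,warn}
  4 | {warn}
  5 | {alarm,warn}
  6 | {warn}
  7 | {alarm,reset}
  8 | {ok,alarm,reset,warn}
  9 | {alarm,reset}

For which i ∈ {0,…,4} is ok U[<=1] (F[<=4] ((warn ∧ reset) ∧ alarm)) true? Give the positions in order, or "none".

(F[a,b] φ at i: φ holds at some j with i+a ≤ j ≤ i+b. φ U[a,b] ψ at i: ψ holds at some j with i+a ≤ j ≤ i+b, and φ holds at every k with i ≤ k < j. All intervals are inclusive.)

3, 4

Evaluate at each i in [0,4]:
  i=0: ✗ (no rhs in [0,1])
  i=1: ✗ (no rhs in [1,2])
  i=2: ✗ (no rhs in [2,3])
  i=3: ✓ (rhs at j=4; lhs holds on [3,3])
  i=4: ✓ (rhs at j=4)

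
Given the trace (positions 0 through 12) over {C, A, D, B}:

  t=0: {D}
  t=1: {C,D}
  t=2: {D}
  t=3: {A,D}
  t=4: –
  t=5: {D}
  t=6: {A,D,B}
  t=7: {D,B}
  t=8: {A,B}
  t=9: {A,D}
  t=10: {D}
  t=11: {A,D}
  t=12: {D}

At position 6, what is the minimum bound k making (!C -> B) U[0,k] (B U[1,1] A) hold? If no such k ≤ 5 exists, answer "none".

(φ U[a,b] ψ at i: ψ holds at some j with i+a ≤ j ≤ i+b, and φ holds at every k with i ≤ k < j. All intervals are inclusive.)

Need earliest j ≥ 6 with (B U[1,1] A), and (!C -> B) at every k in [6,j-1].
  j=6: rhs fails.
  j=7: rhs holds; lhs holds on [6,6]. k = 1.

1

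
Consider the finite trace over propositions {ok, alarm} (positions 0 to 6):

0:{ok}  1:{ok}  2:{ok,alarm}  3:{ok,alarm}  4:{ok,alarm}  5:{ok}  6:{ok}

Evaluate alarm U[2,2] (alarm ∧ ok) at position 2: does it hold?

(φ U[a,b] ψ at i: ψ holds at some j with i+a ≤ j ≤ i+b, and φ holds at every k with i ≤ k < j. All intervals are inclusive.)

Holds

Need some j in [4,4] with (alarm ∧ ok), and alarm at every k in [2,j-1].
  j=4: (alarm ∧ ok) holds; alarm holds at every k in [2,3] → satisfied.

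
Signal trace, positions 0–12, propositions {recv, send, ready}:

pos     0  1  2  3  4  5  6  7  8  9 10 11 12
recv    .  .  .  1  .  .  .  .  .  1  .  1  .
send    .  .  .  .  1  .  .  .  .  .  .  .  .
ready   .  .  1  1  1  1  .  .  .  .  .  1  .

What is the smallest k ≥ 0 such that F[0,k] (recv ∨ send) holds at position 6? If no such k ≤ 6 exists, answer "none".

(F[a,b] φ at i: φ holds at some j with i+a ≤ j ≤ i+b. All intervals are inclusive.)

Scan j = 6,7,… for (recv ∨ send):
  j=6: fails
  j=7: fails
  j=8: fails
  j=9: holds
First hit at j=9, so smallest k = 9-6 = 3.

3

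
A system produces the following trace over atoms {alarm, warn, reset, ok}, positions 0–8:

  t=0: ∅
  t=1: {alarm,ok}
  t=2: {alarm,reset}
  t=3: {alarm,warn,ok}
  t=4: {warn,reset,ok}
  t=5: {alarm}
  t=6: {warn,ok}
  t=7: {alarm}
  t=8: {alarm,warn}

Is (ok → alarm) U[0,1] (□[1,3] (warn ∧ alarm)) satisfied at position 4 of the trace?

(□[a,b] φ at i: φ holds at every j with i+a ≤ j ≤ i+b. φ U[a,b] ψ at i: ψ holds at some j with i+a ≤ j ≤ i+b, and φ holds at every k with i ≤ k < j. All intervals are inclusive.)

Need some j in [4,5] with □[1,3] (warn ∧ alarm), and (ok → alarm) at every k in [4,j-1].
  j=4: □[1,3] (warn ∧ alarm) — fails at 5.
  j=5: □[1,3] (warn ∧ alarm) — fails at 6.
No j in the window works → until fails.

False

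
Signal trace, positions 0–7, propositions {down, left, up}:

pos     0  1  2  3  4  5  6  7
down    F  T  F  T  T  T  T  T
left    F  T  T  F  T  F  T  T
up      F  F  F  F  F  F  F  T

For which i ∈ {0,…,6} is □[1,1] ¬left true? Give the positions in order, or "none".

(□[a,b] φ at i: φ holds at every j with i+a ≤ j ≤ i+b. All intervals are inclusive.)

Evaluate at each i in [0,6]:
  i=0: ✗ (fails at j=1)
  i=1: ✗ (fails at j=2)
  i=2: ✓ (all of [3,3])
  i=3: ✗ (fails at j=4)
  i=4: ✓ (all of [5,5])
  i=5: ✗ (fails at j=6)
  i=6: ✗ (fails at j=7)

2, 4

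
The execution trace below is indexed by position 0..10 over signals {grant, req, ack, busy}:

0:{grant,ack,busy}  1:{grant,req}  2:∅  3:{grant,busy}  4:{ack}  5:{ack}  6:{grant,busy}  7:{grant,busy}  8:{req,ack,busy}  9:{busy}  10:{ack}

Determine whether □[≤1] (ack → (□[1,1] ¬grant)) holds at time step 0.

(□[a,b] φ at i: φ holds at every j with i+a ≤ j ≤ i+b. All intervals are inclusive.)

No

Check (ack → (□[1,1] ¬grant)) at every j in [0,1]:
  j=0: antecedent true; consequent fails at 1 → ✗
  j=1: antecedent false → ✓
Fails at j=0 → formula fails.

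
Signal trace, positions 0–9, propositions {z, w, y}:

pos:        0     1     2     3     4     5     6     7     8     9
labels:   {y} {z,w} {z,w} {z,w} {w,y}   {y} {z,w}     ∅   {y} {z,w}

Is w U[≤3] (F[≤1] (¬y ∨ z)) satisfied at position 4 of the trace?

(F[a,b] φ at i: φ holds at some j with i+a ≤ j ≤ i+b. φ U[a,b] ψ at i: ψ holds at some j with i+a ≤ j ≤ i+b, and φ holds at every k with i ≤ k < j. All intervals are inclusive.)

True

Need some j in [4,7] with F[≤1] (¬y ∨ z), and w at every k in [4,j-1].
  j=4: F[≤1] (¬y ∨ z) — fails (none in [4,5]).
  j=5: F[≤1] (¬y ∨ z) holds; w holds at every k in [4,4] → satisfied.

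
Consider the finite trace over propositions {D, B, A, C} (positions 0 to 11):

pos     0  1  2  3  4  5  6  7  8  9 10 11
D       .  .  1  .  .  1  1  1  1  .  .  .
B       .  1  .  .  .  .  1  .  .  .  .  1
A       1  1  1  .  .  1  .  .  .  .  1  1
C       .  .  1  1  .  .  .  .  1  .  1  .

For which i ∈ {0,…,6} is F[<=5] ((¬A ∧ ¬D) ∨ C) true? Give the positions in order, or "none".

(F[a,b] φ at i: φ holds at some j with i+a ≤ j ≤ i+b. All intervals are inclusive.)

Evaluate at each i in [0,6]:
  i=0: ✓ (witness j=2)
  i=1: ✓ (witness j=2)
  i=2: ✓ (witness j=2)
  i=3: ✓ (witness j=3)
  i=4: ✓ (witness j=4)
  i=5: ✓ (witness j=8)
  i=6: ✓ (witness j=8)

0, 1, 2, 3, 4, 5, 6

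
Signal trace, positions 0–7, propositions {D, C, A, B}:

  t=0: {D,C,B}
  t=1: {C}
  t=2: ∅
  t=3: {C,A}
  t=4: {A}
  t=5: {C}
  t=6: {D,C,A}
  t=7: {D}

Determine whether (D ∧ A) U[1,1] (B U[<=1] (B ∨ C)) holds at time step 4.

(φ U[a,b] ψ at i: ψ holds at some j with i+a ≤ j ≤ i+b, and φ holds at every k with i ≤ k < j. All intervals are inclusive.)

No

Need some j in [5,5] with (B U[<=1] (B ∨ C)), and (D ∧ A) at every k in [4,j-1].
  j=5: (B U[<=1] (B ∨ C)) holds, but (D ∧ A) fails at k=4 → not this j.
No j in the window works → until fails.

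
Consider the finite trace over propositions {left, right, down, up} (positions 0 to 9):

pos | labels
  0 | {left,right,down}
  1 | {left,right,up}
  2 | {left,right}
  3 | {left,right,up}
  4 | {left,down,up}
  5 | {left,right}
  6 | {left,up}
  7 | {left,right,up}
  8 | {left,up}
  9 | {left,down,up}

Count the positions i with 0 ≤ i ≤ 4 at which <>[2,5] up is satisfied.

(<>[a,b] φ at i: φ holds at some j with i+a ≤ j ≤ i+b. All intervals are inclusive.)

5

Evaluate at each i in [0,4]:
  i=0: ✓ (witness j=3)
  i=1: ✓ (witness j=3)
  i=2: ✓ (witness j=4)
  i=3: ✓ (witness j=6)
  i=4: ✓ (witness j=6)
Positions where it holds: {0, 1, 2, 3, 4} → 5.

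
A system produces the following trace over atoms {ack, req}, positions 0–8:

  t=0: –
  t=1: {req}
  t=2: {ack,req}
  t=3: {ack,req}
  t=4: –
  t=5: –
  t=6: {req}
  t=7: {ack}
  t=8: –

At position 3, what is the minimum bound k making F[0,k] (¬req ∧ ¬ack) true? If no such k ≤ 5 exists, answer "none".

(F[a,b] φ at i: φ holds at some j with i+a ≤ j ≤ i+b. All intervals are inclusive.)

1

Scan j = 3,4,… for (¬req ∧ ¬ack):
  j=3: fails
  j=4: holds
First hit at j=4, so smallest k = 4-3 = 1.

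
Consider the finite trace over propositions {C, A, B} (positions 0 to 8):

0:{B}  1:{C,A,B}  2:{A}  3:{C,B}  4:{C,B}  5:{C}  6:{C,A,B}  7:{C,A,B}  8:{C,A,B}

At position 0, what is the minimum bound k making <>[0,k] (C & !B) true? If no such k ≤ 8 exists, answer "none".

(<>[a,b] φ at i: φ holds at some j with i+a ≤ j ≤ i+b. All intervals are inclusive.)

Scan j = 0,1,… for (C & !B):
  j=0: fails
  j=1: fails
  j=2: fails
  j=3: fails
  j=4: fails
  j=5: holds
First hit at j=5, so smallest k = 5-0 = 5.

5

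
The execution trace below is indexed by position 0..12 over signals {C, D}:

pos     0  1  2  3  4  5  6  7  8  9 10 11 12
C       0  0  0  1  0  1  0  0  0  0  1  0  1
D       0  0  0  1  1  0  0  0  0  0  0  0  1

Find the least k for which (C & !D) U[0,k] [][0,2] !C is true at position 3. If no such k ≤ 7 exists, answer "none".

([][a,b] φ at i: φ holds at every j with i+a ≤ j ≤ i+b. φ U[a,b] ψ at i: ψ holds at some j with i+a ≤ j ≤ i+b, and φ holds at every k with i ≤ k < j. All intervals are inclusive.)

Need earliest j ≥ 3 with [][0,2] !C, and (C & !D) at every k in [3,j-1].
  j=3: rhs fails.
  j=4: rhs fails.
  j=5: rhs fails.
  j=6: rhs holds but lhs fails at k=3.
  j=7: rhs holds but lhs fails at k=3.
  j=8: rhs fails.
  j=9: rhs fails.
  j=10: rhs fails.
No witness within the range → none.

none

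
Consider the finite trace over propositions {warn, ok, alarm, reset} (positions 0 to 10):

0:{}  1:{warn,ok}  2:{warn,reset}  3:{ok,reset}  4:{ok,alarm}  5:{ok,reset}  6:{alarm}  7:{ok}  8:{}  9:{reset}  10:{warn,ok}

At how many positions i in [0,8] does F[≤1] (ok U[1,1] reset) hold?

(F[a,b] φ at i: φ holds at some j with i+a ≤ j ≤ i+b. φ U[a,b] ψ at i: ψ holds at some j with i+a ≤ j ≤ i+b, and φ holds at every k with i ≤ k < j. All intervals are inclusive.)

4

Evaluate at each i in [0,8]:
  i=0: ✓ (witness j=1)
  i=1: ✓ (witness j=1)
  i=2: ✗ (none in [2,3])
  i=3: ✓ (witness j=4)
  i=4: ✓ (witness j=4)
  i=5: ✗ (none in [5,6])
  i=6: ✗ (none in [6,7])
  i=7: ✗ (none in [7,8])
  i=8: ✗ (none in [8,9])
Positions where it holds: {0, 1, 3, 4} → 4.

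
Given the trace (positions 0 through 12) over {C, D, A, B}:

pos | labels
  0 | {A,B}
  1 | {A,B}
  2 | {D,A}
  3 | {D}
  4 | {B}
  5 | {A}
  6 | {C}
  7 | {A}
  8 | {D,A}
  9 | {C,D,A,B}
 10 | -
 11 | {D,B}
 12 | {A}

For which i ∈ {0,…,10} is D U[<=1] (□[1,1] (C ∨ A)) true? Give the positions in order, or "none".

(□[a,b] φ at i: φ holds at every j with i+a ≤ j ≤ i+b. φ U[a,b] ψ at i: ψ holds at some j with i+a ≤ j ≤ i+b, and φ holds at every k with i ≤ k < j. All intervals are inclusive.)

0, 1, 3, 4, 5, 6, 7, 8

Evaluate at each i in [0,10]:
  i=0: ✓ (rhs at j=0)
  i=1: ✓ (rhs at j=1)
  i=2: ✗ (no rhs in [2,3])
  i=3: ✓ (rhs at j=4; lhs holds on [3,3])
  i=4: ✓ (rhs at j=4)
  i=5: ✓ (rhs at j=5)
  i=6: ✓ (rhs at j=6)
  i=7: ✓ (rhs at j=7)
  i=8: ✓ (rhs at j=8)
  i=9: ✗ (no rhs in [9,10])
  i=10: ✗ (lhs fails at k=10 before rhs at j=11)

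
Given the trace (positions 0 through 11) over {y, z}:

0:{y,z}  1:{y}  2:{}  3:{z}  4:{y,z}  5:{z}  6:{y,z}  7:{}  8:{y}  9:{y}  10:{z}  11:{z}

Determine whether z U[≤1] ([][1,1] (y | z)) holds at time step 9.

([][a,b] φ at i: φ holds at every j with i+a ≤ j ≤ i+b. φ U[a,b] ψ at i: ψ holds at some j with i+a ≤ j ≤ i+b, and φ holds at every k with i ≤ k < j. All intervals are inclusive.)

Need some j in [9,10] with [][1,1] (y | z), and z at every k in [9,j-1].
  j=9: [][1,1] (y | z) holds; no prefix to check → satisfied.

Holds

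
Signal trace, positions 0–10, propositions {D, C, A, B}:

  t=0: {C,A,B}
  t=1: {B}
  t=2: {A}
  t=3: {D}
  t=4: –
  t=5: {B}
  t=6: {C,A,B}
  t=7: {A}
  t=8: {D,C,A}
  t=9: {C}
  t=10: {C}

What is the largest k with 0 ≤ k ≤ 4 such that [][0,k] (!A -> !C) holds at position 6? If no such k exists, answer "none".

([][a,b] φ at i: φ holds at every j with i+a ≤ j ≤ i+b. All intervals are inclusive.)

(!A -> !C) must hold from j=6 onward; find where it first fails.
  j=6: holds
  j=7: holds
  j=8: holds
  j=9: fails
Holds on [6,8], so largest k = 2.

2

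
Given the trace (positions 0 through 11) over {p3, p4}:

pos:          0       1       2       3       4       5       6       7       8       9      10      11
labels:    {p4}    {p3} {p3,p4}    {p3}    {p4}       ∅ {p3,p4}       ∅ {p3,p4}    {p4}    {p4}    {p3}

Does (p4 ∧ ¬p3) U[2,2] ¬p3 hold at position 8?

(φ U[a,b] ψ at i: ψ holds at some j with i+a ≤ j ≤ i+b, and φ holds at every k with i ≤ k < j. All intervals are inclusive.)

Does not hold

Need some j in [10,10] with ¬p3, and (p4 ∧ ¬p3) at every k in [8,j-1].
  j=10: ¬p3 holds, but (p4 ∧ ¬p3) fails at k=8 → not this j.
No j in the window works → until fails.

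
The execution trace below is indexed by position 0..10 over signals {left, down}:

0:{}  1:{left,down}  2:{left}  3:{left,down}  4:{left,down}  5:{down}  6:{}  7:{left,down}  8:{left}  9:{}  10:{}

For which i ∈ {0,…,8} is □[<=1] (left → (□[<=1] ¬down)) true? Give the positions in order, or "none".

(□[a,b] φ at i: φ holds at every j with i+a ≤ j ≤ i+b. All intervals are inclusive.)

5, 8

Evaluate at each i in [0,8]:
  i=0: ✗ (fails at j=1)
  i=1: ✗ (fails at j=1)
  i=2: ✗ (fails at j=2)
  i=3: ✗ (fails at j=3)
  i=4: ✗ (fails at j=4)
  i=5: ✓ (all of [5,6])
  i=6: ✗ (fails at j=7)
  i=7: ✗ (fails at j=7)
  i=8: ✓ (all of [8,9])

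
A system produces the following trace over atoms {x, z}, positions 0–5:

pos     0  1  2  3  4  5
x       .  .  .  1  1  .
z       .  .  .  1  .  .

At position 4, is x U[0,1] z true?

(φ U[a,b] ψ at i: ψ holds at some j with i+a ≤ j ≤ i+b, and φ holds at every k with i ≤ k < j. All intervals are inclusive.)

Need some j in [4,5] with z, and x at every k in [4,j-1].
  j=4: z false.
  j=5: z false.
No j in the window works → until fails.

Does not hold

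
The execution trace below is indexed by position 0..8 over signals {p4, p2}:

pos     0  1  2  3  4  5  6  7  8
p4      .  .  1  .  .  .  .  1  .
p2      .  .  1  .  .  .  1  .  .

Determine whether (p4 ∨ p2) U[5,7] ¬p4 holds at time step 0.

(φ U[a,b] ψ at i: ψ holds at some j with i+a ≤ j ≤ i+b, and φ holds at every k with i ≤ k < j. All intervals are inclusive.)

Need some j in [5,7] with ¬p4, and (p4 ∨ p2) at every k in [0,j-1].
  j=5: ¬p4 holds, but (p4 ∨ p2) fails at k=0 → not this j.
  j=6: ¬p4 holds, but (p4 ∨ p2) fails at k=0 → not this j.
  j=7: ¬p4 false.
No j in the window works → until fails.

Does not hold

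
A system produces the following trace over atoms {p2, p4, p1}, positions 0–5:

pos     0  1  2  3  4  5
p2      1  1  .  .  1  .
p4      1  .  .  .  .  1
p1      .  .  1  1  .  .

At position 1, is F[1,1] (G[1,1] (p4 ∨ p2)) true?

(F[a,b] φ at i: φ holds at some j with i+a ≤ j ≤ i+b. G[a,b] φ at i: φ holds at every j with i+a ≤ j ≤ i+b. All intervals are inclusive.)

Does not hold

Check G[1,1] (p4 ∨ p2) at each j in [2,2]:
  j=2: fails at 3
No position in the window satisfies it → formula fails.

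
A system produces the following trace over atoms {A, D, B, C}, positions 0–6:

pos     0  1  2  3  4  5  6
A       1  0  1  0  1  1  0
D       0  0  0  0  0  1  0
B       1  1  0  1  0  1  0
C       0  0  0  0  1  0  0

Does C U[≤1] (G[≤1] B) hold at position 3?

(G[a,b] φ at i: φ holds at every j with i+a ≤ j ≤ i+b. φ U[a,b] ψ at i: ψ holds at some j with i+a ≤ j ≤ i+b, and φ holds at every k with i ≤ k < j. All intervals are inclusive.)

No

Need some j in [3,4] with G[≤1] B, and C at every k in [3,j-1].
  j=3: G[≤1] B — fails at 4.
  j=4: G[≤1] B — fails at 4.
No j in the window works → until fails.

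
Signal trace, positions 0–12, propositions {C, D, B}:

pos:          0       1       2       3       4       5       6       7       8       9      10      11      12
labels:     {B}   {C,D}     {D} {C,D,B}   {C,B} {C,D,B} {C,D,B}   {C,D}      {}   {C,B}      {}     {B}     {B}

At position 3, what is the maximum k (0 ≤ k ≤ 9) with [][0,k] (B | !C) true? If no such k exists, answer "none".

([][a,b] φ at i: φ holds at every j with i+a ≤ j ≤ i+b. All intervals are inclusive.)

(B | !C) must hold from j=3 onward; find where it first fails.
  j=3: holds
  j=4: holds
  j=5: holds
  j=6: holds
  j=7: fails
Holds on [3,6], so largest k = 3.

3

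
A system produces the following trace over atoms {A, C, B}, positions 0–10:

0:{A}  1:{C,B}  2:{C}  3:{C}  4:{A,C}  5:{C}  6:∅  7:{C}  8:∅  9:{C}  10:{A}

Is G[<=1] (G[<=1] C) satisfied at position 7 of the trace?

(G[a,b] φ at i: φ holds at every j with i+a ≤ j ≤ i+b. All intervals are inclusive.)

Does not hold

Check G[<=1] C at every j in [7,8]:
  j=7: fails at 8
  j=8: fails at 8
Fails at j=7 → formula fails.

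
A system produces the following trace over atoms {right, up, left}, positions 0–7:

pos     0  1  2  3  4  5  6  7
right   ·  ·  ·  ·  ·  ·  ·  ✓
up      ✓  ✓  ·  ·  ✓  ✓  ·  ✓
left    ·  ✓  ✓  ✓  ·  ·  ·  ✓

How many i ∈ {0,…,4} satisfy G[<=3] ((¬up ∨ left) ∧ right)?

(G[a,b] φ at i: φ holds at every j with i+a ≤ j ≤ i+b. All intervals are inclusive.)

0

Evaluate at each i in [0,4]:
  i=0: ✗ (fails at j=0)
  i=1: ✗ (fails at j=1)
  i=2: ✗ (fails at j=2)
  i=3: ✗ (fails at j=3)
  i=4: ✗ (fails at j=4)
Positions where it holds: {} → 0.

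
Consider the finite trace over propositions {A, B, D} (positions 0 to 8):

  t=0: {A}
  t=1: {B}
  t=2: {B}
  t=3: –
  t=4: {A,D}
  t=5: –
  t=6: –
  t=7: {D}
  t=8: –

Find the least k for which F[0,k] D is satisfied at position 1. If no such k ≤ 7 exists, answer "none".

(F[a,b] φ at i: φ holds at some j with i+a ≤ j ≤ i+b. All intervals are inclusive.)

Scan j = 1,2,… for D:
  j=1: fails
  j=2: fails
  j=3: fails
  j=4: holds
First hit at j=4, so smallest k = 4-1 = 3.

3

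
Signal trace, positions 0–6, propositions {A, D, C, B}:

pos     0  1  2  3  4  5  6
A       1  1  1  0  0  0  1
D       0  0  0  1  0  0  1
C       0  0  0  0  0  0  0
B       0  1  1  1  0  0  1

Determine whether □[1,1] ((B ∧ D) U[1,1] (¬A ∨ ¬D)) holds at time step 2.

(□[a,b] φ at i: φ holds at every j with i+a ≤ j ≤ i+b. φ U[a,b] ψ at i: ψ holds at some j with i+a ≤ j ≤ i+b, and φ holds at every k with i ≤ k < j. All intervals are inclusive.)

Check ((B ∧ D) U[1,1] (¬A ∨ ¬D)) at every j in [3,3]:
  j=3: holds
All positions satisfy it → formula holds.

Holds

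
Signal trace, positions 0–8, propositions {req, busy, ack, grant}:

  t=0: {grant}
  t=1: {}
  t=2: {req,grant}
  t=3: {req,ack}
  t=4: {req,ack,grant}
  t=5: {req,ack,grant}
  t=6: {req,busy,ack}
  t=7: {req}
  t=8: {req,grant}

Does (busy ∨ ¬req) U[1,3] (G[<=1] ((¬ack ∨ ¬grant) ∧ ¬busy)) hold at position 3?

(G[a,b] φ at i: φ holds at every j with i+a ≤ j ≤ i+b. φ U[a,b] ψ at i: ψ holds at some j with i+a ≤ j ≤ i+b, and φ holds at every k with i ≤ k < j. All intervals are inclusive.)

Need some j in [4,6] with G[<=1] ((¬ack ∨ ¬grant) ∧ ¬busy), and (busy ∨ ¬req) at every k in [3,j-1].
  j=4: G[<=1] ((¬ack ∨ ¬grant) ∧ ¬busy) — fails at 4.
  j=5: G[<=1] ((¬ack ∨ ¬grant) ∧ ¬busy) — fails at 5.
  j=6: G[<=1] ((¬ack ∨ ¬grant) ∧ ¬busy) — fails at 6.
No j in the window works → until fails.

False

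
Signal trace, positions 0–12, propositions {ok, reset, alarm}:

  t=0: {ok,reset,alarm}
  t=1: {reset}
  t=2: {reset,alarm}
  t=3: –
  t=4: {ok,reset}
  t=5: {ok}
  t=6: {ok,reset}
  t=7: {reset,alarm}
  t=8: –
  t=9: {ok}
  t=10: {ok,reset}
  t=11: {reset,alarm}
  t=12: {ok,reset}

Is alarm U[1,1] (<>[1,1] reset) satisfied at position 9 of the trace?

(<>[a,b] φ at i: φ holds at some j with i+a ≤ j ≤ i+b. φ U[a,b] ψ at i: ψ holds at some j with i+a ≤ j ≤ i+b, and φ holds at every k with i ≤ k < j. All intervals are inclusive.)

Need some j in [10,10] with <>[1,1] reset, and alarm at every k in [9,j-1].
  j=10: <>[1,1] reset holds, but alarm fails at k=9 → not this j.
No j in the window works → until fails.

No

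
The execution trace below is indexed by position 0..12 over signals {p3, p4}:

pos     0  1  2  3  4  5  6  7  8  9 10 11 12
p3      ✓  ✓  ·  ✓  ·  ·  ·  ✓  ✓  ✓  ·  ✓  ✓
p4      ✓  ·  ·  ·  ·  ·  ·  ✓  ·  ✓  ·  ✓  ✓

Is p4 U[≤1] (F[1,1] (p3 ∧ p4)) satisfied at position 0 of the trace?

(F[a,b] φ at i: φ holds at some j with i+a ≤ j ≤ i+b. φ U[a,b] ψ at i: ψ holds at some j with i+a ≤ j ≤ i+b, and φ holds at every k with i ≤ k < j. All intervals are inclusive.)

No

Need some j in [0,1] with F[1,1] (p3 ∧ p4), and p4 at every k in [0,j-1].
  j=0: F[1,1] (p3 ∧ p4) — fails (none in [1,1]).
  j=1: F[1,1] (p3 ∧ p4) — fails (none in [2,2]).
No j in the window works → until fails.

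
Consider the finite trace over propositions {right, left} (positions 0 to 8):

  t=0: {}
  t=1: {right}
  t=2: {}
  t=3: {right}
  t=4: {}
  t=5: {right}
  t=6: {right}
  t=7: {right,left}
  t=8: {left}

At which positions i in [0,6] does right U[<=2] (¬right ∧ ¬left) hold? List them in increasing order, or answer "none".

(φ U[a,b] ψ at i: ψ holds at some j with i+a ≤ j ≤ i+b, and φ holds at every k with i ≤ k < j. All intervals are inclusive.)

0, 1, 2, 3, 4

Evaluate at each i in [0,6]:
  i=0: ✓ (rhs at j=0)
  i=1: ✓ (rhs at j=2; lhs holds on [1,1])
  i=2: ✓ (rhs at j=2)
  i=3: ✓ (rhs at j=4; lhs holds on [3,3])
  i=4: ✓ (rhs at j=4)
  i=5: ✗ (no rhs in [5,7])
  i=6: ✗ (no rhs in [6,8])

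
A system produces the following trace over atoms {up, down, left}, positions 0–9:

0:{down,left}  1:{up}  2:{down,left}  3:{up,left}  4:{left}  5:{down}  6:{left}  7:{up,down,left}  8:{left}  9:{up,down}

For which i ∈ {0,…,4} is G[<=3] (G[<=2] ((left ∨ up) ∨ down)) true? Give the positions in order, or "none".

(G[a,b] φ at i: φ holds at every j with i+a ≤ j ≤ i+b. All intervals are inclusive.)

Evaluate at each i in [0,4]:
  i=0: ✓ (all of [0,3])
  i=1: ✓ (all of [1,4])
  i=2: ✓ (all of [2,5])
  i=3: ✓ (all of [3,6])
  i=4: ✓ (all of [4,7])

0, 1, 2, 3, 4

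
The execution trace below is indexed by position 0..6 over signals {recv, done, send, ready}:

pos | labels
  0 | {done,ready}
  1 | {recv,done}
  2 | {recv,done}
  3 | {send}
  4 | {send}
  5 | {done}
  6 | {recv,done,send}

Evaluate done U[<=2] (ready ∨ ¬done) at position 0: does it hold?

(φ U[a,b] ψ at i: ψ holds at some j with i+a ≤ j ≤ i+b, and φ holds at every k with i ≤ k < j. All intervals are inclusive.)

Need some j in [0,2] with (ready ∨ ¬done), and done at every k in [0,j-1].
  j=0: (ready ∨ ¬done) holds; no prefix to check → satisfied.

True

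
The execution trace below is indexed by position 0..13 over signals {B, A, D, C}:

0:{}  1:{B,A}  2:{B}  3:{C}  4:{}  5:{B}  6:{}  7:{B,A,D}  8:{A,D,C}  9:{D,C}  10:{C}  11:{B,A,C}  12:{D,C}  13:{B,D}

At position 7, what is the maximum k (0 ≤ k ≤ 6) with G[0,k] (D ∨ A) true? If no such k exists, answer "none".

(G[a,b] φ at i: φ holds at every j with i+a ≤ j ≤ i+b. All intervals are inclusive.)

(D ∨ A) must hold from j=7 onward; find where it first fails.
  j=7: holds
  j=8: holds
  j=9: holds
  j=10: fails
Holds on [7,9], so largest k = 2.

2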